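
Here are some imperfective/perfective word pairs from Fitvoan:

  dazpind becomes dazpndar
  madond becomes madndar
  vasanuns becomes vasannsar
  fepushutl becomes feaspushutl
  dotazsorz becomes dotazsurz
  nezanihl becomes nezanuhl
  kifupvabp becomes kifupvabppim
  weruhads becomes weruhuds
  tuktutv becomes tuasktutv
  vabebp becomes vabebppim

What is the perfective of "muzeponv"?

fepushutl and nezanihl both end in -l yet inflect differently (feaspushutl, nezanuhl), so the final letter is not what conditions the rule; the second-to-last letter is.
"muzeponv" has second-to-last letter 'n'. The stems whose second-to-last letter is 'n' (vasanuns → vasannsar, dazpind → dazpndar, madond → madndar) delete the last vowel and add -ar.
So muzeponv → muzepnvar.

muzepnvar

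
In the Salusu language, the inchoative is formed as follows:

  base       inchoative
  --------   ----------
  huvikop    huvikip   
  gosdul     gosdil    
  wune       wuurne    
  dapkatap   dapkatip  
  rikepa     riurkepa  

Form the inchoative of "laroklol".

laroklil

"laroklol" ends in a consonant. The stems ending in a consonant (huvikop → huvikip, dapkatap → dapkatip, gosdul → gosdil) change the last vowel to 'i'.
The other pattern: stems ending in a vowel insert -ur- after the first vowel.
So laroklol → laroklil.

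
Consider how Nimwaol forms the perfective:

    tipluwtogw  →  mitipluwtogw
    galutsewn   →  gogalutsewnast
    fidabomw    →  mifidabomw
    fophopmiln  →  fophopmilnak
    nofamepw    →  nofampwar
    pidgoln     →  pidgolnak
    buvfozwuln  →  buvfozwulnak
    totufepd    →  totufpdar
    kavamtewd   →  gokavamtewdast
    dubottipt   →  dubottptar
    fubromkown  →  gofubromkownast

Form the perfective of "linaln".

linalnak

kavamtewd and totufepd both end in -d yet inflect differently (gokavamtewdast, totufpdar), so the final letter is not what conditions the rule; the second-to-last letter is.
"linaln" has second-to-last letter 'l'. The stems whose second-to-last letter is 'l' (fophopmiln → fophopmilnak, buvfozwuln → buvfozwulnak, pidgoln → pidgolnak) add -ak.
So linaln → linalnak.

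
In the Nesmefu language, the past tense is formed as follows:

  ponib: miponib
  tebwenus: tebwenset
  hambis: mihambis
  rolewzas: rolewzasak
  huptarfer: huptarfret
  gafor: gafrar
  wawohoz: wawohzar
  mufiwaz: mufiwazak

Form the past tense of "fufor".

fufrar

"fufor" has last vowel 'o'. The stems whose last vowel is 'o' (gafor → gafrar, wawohoz → wawohzar) delete the last vowel and add -ar.
So fufor → fufrar.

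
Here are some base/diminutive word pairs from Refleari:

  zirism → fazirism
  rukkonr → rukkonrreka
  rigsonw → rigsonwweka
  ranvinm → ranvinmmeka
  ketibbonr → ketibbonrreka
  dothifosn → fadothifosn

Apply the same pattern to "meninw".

meninwweka

ranvinm and zirism both end in -m yet inflect differently (ranvinmmeka, fazirism), so the final letter is not what conditions the rule; the second-to-last letter is.
"meninw" has second-to-last letter 'n'. The stems whose second-to-last letter is 'n' (rukkonr → rukkonrreka, ranvinm → ranvinmmeka, rigsonw → rigsonwweka) double the final consonant and add -eka.
So meninw → meninwweka.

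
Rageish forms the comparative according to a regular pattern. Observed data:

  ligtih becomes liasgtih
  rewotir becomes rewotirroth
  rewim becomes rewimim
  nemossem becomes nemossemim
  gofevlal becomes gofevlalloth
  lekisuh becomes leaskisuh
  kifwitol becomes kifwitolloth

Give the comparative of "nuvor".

nuvorroth

"nuvor" ends in -r. The one such stem in the data (rewotir → rewotirroth) doubles the final consonant and adds -oth (as do kifwitol, gofevlal), so the same rule applies.
The other patterns: stems ending in -m add -im; stems ending in -h insert -as- after the first vowel.
So nuvor → nuvorroth.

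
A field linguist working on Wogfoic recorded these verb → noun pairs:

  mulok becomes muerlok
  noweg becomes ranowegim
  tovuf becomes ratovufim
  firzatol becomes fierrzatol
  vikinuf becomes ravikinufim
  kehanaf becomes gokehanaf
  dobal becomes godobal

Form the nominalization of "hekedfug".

tovuf and kehanaf both end in -f yet inflect differently (ratovufim, gokehanaf), so the final letter is not what conditions the rule; the last vowel is.
"hekedfug" has last vowel 'u'. The stems whose last vowel is 'u' (tovuf → ratovufim, vikinuf → ravikinufim) add ra- … -im around the stem.
So hekedfug → rahekedfugim.

rahekedfugim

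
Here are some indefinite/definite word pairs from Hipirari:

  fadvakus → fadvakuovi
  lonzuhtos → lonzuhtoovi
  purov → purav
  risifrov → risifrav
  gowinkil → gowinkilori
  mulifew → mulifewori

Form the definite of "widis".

widiovi

"widis" ends in -s. The stems ending in -s (fadvakus → fadvakuovi, lonzuhtos → lonzuhtoovi) drop the final letter and add -ovi.
The other patterns: stems ending in -v change the last vowel to 'a'; stems ending in -l or -w add -ori.
So widis → widiovi.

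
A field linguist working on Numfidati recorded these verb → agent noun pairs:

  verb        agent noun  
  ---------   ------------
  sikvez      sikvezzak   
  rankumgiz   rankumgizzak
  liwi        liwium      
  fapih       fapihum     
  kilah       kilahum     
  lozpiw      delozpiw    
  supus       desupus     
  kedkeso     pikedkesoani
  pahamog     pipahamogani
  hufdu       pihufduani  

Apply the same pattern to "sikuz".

rankumgiz and liwi both have last vowel 'i' yet inflect differently (rankumgizzak, liwium), so the last vowel is not what conditions the rule; the final letter is.
"sikuz" ends in -z. The stems ending in -z (sikvez → sikvezzak, rankumgiz → rankumgizzak) double the final consonant and add -ak.
The other patterns: stems ending in -h or -i add -um; stems ending in -s or -w add the prefix de-; stems ending in -g, -o or -u add pi- … -ani around the stem.
So sikuz → sikuzzak.

sikuzzak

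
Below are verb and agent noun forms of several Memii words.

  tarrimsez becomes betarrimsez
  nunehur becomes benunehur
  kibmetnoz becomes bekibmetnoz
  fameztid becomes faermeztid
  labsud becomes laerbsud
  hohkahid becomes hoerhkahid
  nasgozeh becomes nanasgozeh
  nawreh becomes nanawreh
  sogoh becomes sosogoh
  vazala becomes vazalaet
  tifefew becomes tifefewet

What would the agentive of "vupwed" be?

nunehur and labsud both have last vowel 'u' yet inflect differently (benunehur, laerbsud), so the last vowel is not what conditions the rule; the final letter is.
"vupwed" ends in -d. The stems ending in -d (fameztid → faermeztid, labsud → laerbsud, hohkahid → hoerhkahid) insert -er- after the first vowel.
The other patterns: stems ending in -r or -z add the prefix be-; stems ending in -h repeat the first consonant+vowel as a prefix; stems ending in -a or -w add -et.
So vupwed → vuerpwed.

vuerpwed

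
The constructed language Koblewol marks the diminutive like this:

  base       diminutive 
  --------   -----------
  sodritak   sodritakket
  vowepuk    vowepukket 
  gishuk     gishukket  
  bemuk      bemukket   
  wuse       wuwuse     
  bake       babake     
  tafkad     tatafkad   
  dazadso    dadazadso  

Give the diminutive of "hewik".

hewikket

sodritak and tafkad both have last vowel 'a' yet inflect differently (sodritakket, tatafkad), so the last vowel is not what conditions the rule; the final letter is.
"hewik" ends in -k. The stems ending in -k (sodritak → sodritakket, vowepuk → vowepukket, gishuk → gishukket) double the final consonant and add -et.
The other pattern: stems ending in -d, -e or -o repeat the first consonant+vowel as a prefix.
So hewik → hewikket.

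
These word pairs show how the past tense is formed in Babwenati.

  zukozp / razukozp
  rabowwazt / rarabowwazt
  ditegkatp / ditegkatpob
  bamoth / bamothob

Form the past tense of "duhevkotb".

zukozp and ditegkatp both end in -p yet inflect differently (razukozp, ditegkatpob), so the final letter is not what conditions the rule; the second-to-last letter is.
"duhevkotb" has second-to-last letter 't'. The stems whose second-to-last letter is 't' (ditegkatp → ditegkatpob, bamoth → bamothob) add -ob.
So duhevkotb → duhevkotbob.

duhevkotbob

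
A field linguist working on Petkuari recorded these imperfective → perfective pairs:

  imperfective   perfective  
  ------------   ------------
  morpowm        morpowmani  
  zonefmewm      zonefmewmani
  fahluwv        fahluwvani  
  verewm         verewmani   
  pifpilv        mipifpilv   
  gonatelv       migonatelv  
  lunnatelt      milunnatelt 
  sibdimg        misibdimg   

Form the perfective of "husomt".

"husomt" has second-to-last letter 'm'. The one such stem in the data (sibdimg → misibdimg) adds the prefix mi-, so the same rule applies.
The other pattern: stems whose second-to-last letter is 'w' add -ani.
So husomt → mihusomt.

mihusomt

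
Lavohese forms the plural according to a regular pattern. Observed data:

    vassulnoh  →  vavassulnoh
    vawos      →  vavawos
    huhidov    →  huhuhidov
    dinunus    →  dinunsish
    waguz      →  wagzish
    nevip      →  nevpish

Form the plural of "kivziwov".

kikivziwov

"kivziwov" has last vowel 'o'. The stems whose last vowel is 'o' (vassulnoh → vavassulnoh, vawos → vavawos, huhidov → huhuhidov) repeat the first consonant+vowel as a prefix.
The other pattern: stems whose last vowel is 'i' or 'u' delete the last vowel and add -ish.
So kivziwov → kikivziwov.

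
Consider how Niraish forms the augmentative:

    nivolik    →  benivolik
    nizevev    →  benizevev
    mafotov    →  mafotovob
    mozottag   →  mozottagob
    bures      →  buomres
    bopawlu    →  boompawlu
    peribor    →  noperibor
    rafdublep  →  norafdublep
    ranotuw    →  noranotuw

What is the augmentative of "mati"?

matiob

nizevev and mafotov both end in -v yet inflect differently (benizevev, mafotovob), so the final letter is not what conditions the rule; the first letter is.
"mati" begins with m-. The stems beginning with m- (mafotov → mafotovob, mozottag → mozottagob) add -ob.
The other patterns: stems beginning with n- add the prefix be-; stems beginning with b- insert -om- after the first vowel; stems beginning with p- or r- add the prefix no-.
So mati → matiob.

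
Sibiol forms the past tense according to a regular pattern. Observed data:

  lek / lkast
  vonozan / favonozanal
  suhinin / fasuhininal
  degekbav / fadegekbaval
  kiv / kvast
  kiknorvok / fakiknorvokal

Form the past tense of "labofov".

"labofov" has 3 vowels. The stems with 3 vowels (degekbav → fadegekbaval, suhinin → fasuhininal, kiknorvok → fakiknorvokal) add fa- … -al around the stem.
So labofov → falabofoval.

falabofoval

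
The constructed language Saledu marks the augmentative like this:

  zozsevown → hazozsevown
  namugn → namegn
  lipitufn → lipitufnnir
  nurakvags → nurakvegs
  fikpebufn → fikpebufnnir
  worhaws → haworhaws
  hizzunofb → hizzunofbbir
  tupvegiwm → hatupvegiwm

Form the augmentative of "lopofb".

"lopofb" has second-to-last letter 'f'. The stems whose second-to-last letter is 'f' (lipitufn → lipitufnnir, hizzunofb → hizzunofbbir, fikpebufn → fikpebufnnir) double the final consonant and add -ir.
So lopofb → lopofbbir.

lopofbbir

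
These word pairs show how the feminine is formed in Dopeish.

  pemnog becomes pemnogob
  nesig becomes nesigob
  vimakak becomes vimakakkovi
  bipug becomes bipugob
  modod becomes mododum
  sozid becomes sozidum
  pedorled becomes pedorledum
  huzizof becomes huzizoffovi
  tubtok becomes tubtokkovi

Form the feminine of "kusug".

modod and huzizof both have last vowel 'o' yet inflect differently (mododum, huzizoffovi), so the last vowel is not what conditions the rule; the final letter is.
"kusug" ends in -g. The stems ending in -g (bipug → bipugob, nesig → nesigob, pemnog → pemnogob) add -ob.
The other patterns: stems ending in -d add -um; stems ending in -f or -k double the final consonant and add -ovi.
So kusug → kusugob.

kusugob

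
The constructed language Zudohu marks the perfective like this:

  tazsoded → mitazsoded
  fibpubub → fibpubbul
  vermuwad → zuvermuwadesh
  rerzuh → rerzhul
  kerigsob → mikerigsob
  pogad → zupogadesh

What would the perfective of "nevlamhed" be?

minevlamhed

vermuwad and tazsoded both end in -d yet inflect differently (zuvermuwadesh, mitazsoded), so the final letter is not what conditions the rule; the last vowel is.
"nevlamhed" has last vowel 'e'. The one such stem in the data (tazsoded → mitazsoded) adds the prefix mi-, so the same rule applies.
So nevlamhed → minevlamhed.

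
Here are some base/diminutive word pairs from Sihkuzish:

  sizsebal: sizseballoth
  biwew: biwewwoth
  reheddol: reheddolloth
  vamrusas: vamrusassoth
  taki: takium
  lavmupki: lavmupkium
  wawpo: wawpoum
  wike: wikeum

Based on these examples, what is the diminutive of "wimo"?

"wimo" ends in a vowel. The stems ending in a vowel (taki → takium, lavmupki → lavmupkium, wawpo → wawpoum) add -um.
So wimo → wimoum.

wimoum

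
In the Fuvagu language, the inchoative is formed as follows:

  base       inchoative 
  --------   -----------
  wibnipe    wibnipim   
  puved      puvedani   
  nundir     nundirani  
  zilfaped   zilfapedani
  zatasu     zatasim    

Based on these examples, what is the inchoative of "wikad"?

wikadani

puved and wibnipe both have last vowel 'e' yet inflect differently (puvedani, wibnipim), so the last vowel is not what conditions the rule; whether the stem ends in a vowel or a consonant is.
"wikad" ends in a consonant. The stems ending in a consonant (nundir → nundirani, puved → puvedani, zilfaped → zilfapedani) add -ani.
The other pattern: stems ending in a vowel drop the final letter and add -im.
So wikad → wikadani.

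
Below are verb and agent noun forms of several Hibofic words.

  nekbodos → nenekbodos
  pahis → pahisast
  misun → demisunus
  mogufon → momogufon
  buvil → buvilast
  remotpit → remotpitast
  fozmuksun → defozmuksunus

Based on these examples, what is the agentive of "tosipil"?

tosipilast

fozmuksun and mogufon both end in -n yet inflect differently (defozmuksunus, momogufon), so the final letter is not what conditions the rule; the last vowel is.
"tosipil" has last vowel 'i'. The stems whose last vowel is 'i' (remotpit → remotpitast, buvil → buvilast, pahis → pahisast) add -ast.
The other patterns: stems whose last vowel is 'u' add de- … -us around the stem; stems whose last vowel is 'o' repeat the first consonant+vowel as a prefix.
So tosipil → tosipilast.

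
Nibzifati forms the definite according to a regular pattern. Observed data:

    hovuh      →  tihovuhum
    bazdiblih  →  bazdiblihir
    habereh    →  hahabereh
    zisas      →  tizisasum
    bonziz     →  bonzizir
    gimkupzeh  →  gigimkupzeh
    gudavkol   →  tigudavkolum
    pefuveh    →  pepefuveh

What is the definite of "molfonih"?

molfonihir

"molfonih" has last vowel 'i'. The stems whose last vowel is 'i' (bazdiblih → bazdiblihir, bonziz → bonzizir) add -ir.
The other patterns: stems whose last vowel is 'e' repeat the first consonant+vowel as a prefix; stems whose last vowel is 'a', 'o' or 'u' add ti- … -um around the stem.
So molfonih → molfonihir.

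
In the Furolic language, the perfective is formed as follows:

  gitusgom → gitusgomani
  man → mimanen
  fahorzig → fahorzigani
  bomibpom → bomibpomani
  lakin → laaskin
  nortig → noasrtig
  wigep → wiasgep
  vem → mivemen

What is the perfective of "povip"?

man and lakin both end in -n yet inflect differently (mimanen, laaskin), so the final letter is not what conditions the rule; the number of vowels is.
"povip" has 2 vowels. The stems with 2 vowels (wigep → wiasgep, lakin → laaskin, nortig → noasrtig) insert -as- after the first vowel.
So povip → poasvip.

poasvip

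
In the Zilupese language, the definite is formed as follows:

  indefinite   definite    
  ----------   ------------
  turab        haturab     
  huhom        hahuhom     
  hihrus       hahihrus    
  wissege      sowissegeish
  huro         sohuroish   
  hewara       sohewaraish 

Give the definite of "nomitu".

sonomituish

"nomitu" ends in a vowel. The stems ending in a vowel (wissege → sowissegeish, huro → sohuroish, hewara → sohewaraish) add so- … -ish around the stem.
The other pattern: stems ending in a consonant add the prefix ha-.
So nomitu → sonomituish.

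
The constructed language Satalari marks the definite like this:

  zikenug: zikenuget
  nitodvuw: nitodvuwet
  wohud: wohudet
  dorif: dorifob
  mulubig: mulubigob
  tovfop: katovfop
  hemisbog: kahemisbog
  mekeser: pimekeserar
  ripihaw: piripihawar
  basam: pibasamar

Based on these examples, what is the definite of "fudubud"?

fudubudet

zikenug and mulubig both end in -g yet inflect differently (zikenuget, mulubigob), so the final letter is not what conditions the rule; the last vowel is.
"fudubud" has last vowel 'u'. The stems whose last vowel is 'u' (zikenug → zikenuget, nitodvuw → nitodvuwet, wohud → wohudet) add -et.
The other patterns: stems whose last vowel is 'i' add -ob; stems whose last vowel is 'o' add the prefix ka-; stems whose last vowel is 'a' or 'e' add pi- … -ar around the stem.
So fudubud → fudubudet.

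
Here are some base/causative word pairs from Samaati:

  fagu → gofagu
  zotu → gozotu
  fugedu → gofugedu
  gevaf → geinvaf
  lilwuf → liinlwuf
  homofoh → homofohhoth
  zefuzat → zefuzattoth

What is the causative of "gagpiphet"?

fagu and lilwuf both have last vowel 'u' yet inflect differently (gofagu, liinlwuf), so the last vowel is not what conditions the rule; the final letter is.
"gagpiphet" ends in -t. The one such stem in the data (zefuzat → zefuzattoth) doubles the final consonant and adds -oth (as does homofoh), so the same rule applies.
So gagpiphet → gagpiphettoth.

gagpiphettoth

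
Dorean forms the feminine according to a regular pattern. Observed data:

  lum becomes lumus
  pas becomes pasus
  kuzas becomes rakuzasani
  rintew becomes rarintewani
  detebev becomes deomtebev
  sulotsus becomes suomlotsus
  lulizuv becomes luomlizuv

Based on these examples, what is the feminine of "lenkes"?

pas and kuzas both end in -s yet inflect differently (pasus, rakuzasani), so the final letter is not what conditions the rule; the number of vowels is.
"lenkes" has 2 vowels. The stems with 2 vowels (kuzas → rakuzasani, rintew → rarintewani) add ra- … -ani around the stem.
So lenkes → ralenkesani.

ralenkesani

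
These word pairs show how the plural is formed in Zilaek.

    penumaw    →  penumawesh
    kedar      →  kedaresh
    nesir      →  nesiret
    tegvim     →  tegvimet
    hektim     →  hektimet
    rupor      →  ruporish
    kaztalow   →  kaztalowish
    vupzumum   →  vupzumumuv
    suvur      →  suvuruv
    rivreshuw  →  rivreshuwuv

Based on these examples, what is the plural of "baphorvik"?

baphorviket

kedar and nesir both end in -r yet inflect differently (kedaresh, nesiret), so the final letter is not what conditions the rule; the last vowel is.
"baphorvik" has last vowel 'i'. The stems whose last vowel is 'i' (nesir → nesiret, tegvim → tegvimet, hektim → hektimet) add -et.
So baphorvik → baphorviket.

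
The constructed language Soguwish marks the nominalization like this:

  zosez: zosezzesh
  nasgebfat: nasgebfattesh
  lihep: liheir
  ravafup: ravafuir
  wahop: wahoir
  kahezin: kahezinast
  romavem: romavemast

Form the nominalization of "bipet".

bipettesh

"bipet" ends in -t. The one such stem in the data (nasgebfat → nasgebfattesh) doubles the final consonant and adds -esh (as does zosez), so the same rule applies.
The other patterns: stems ending in -p drop the final letter and add -ir; stems ending in -m or -n add -ast.
So bipet → bipettesh.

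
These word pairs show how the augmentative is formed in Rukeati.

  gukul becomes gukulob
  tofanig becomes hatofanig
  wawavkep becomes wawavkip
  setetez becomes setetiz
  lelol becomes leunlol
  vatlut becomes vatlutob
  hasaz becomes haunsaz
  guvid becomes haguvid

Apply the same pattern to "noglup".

noglupob

"noglup" has last vowel 'u'. The stems whose last vowel is 'u' (gukul → gukulob, vatlut → vatlutob) add -ob.
The other patterns: stems whose last vowel is 'i' add the prefix ha-; stems whose last vowel is 'e' change the last vowel to 'i'; stems whose last vowel is 'a' or 'o' insert -un- after the first vowel.
So noglup → noglupob.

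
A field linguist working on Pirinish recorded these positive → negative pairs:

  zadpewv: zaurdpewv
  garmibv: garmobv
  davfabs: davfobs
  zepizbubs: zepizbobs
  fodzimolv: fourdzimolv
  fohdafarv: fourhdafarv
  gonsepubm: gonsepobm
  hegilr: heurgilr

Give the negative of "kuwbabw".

kuwbobw

garmibv and zadpewv both end in -v yet inflect differently (garmobv, zaurdpewv), so the final letter is not what conditions the rule; the second-to-last letter is.
"kuwbabw" has second-to-last letter 'b'. The stems whose second-to-last letter is 'b' (zepizbubs → zepizbobs, garmibv → garmobv, gonsepubm → gonsepobm) change the last vowel to 'o'.
The other pattern: stems whose second-to-last letter is 'l', 'r' or 'w' insert -ur- after the first vowel.
So kuwbabw → kuwbobw.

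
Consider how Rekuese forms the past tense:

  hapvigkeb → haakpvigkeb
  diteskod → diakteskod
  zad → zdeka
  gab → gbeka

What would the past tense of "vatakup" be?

vaaktakup

"vatakup" has 3 vowels. The stems with 3 vowels (hapvigkeb → haakpvigkeb, diteskod → diakteskod) insert -ak- after the first vowel.
The other pattern: stems with 1 vowel delete the last vowel and add -eka.
So vatakup → vaaktakup.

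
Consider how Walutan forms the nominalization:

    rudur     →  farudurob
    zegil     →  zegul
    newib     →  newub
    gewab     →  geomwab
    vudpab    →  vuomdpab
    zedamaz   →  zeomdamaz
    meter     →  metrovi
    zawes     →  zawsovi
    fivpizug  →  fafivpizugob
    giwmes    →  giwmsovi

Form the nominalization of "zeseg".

zesgovi

gewab and newib both end in -b yet inflect differently (geomwab, newub), so the final letter is not what conditions the rule; the last vowel is.
"zeseg" has last vowel 'e'. The stems whose last vowel is 'e' (zawes → zawsovi, giwmes → giwmsovi, meter → metrovi) delete the last vowel and add -ovi.
So zeseg → zesgovi.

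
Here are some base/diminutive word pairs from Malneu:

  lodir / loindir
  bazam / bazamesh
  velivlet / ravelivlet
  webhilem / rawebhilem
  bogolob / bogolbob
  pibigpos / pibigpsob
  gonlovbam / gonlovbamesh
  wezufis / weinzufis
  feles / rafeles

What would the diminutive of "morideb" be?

ramorideb

gonlovbam and webhilem both end in -m yet inflect differently (gonlovbamesh, rawebhilem), so the final letter is not what conditions the rule; the last vowel is.
"morideb" has last vowel 'e'. The stems whose last vowel is 'e' (feles → rafeles, velivlet → ravelivlet, webhilem → rawebhilem) add the prefix ra-.
The other patterns: stems whose last vowel is 'a' add -esh; stems whose last vowel is 'i' insert -in- after the first vowel; stems whose last vowel is 'o' delete the last vowel and add -ob.
So morideb → ramorideb.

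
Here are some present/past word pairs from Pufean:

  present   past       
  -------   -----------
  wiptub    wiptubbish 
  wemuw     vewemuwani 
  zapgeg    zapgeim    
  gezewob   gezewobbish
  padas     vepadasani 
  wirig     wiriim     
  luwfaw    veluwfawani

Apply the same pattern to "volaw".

vevolawani

wiptub and wemuw both have last vowel 'u' yet inflect differently (wiptubbish, vewemuwani), so the last vowel is not what conditions the rule; the final letter is.
"volaw" ends in -w. The stems ending in -w (wemuw → vewemuwani, luwfaw → veluwfawani) add ve- … -ani around the stem.
The other patterns: stems ending in -g drop the final letter and add -im; stems ending in -b double the final consonant and add -ish.
So volaw → vevolawani.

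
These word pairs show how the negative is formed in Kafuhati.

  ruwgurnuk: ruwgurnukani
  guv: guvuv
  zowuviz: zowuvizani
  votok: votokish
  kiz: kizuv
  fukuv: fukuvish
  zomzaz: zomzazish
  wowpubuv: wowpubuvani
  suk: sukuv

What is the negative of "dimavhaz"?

dimavhazani

"dimavhaz" has 3 vowels. The stems with 3 vowels (zowuviz → zowuvizani, wowpubuv → wowpubuvani, ruwgurnuk → ruwgurnukani) add -ani.
The other patterns: stems with 1 vowel add -uv; stems with 2 vowels add -ish.
So dimavhaz → dimavhazani.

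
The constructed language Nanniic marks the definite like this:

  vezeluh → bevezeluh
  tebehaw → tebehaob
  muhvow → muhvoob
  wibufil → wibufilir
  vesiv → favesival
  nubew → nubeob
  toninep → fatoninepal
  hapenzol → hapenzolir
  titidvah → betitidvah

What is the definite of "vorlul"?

titidvah and tebehaw both have last vowel 'a' yet inflect differently (betitidvah, tebehaob), so the last vowel is not what conditions the rule; the final letter is.
"vorlul" ends in -l. The stems ending in -l (wibufil → wibufilir, hapenzol → hapenzolir) add -ir.
The other patterns: stems ending in -h add the prefix be-; stems ending in -w drop the final letter and add -ob; stems ending in -p or -v add fa- … -al around the stem.
So vorlul → vorlulir.

vorlulir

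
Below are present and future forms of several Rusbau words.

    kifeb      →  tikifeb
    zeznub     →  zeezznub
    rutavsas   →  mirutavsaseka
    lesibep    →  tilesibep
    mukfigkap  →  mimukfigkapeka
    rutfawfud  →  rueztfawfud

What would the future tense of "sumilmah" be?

misumilmaheka

lesibep and mukfigkap both end in -p yet inflect differently (tilesibep, mimukfigkapeka), so the final letter is not what conditions the rule; the last vowel is.
"sumilmah" has last vowel 'a'. The stems whose last vowel is 'a' (mukfigkap → mimukfigkapeka, rutavsas → mirutavsaseka) add mi- … -eka around the stem.
So sumilmah → misumilmaheka.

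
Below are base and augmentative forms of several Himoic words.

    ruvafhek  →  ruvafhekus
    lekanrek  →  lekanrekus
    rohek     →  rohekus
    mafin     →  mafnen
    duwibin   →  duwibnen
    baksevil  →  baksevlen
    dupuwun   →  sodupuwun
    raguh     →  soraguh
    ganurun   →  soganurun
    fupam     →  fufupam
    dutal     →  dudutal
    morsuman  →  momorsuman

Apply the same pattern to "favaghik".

mafin and dupuwun both end in -n yet inflect differently (mafnen, sodupuwun), so the final letter is not what conditions the rule; the last vowel is.
"favaghik" has last vowel 'i'. The stems whose last vowel is 'i' (mafin → mafnen, duwibin → duwibnen, baksevil → baksevlen) delete the last vowel and add -en.
The other patterns: stems whose last vowel is 'e' add -us; stems whose last vowel is 'u' add the prefix so-; stems whose last vowel is 'a' repeat the first consonant+vowel as a prefix.
So favaghik → favaghken.

favaghken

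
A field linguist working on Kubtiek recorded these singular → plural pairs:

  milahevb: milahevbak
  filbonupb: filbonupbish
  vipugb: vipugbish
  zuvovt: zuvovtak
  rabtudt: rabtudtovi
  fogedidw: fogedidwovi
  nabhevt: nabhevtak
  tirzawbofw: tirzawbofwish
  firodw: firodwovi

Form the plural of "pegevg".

rabtudt and nabhevt both end in -t yet inflect differently (rabtudtovi, nabhevtak), so the final letter is not what conditions the rule; the second-to-last letter is.
"pegevg" has second-to-last letter 'v'. The stems whose second-to-last letter is 'v' (nabhevt → nabhevtak, zuvovt → zuvovtak, milahevb → milahevbak) add -ak.
So pegevg → pegevgak.

pegevgak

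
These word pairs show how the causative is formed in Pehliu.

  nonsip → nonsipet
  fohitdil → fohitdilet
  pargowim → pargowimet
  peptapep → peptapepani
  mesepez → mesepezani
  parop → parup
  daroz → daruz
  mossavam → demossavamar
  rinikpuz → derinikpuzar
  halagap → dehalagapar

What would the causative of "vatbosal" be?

devatbosalar

nonsip and peptapep both end in -p yet inflect differently (nonsipet, peptapepani), so the final letter is not what conditions the rule; the last vowel is.
"vatbosal" has last vowel 'a'. The stems whose last vowel is 'a' (mossavam → demossavamar, halagap → dehalagapar) add de- … -ar around the stem.
So vatbosal → devatbosalar.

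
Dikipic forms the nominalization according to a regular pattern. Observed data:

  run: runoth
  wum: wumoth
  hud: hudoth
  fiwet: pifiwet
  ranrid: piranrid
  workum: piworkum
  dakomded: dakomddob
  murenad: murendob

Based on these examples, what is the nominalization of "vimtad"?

pivimtad

hud and ranrid both end in -d yet inflect differently (hudoth, piranrid), so the final letter is not what conditions the rule; the number of vowels is.
"vimtad" has 2 vowels. The stems with 2 vowels (fiwet → pifiwet, ranrid → piranrid, workum → piworkum) add the prefix pi-.
So vimtad → pivimtad.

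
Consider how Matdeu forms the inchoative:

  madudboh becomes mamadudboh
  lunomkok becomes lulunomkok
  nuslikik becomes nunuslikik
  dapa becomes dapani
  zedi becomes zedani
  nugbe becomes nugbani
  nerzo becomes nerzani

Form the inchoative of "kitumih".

kikitumih

"kitumih" ends in a consonant. The stems ending in a consonant (lunomkok → lulunomkok, nuslikik → nunuslikik, madudboh → mamadudboh) repeat the first consonant+vowel as a prefix.
The other pattern: stems ending in a vowel drop the final letter and add -ani.
So kitumih → kikitumih.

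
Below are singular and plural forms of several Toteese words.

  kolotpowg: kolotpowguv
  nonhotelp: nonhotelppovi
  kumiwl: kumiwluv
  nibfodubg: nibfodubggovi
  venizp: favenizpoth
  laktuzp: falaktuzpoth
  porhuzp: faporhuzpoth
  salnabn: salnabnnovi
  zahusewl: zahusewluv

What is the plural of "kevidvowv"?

venizp and nonhotelp both end in -p yet inflect differently (favenizpoth, nonhotelppovi), so the final letter is not what conditions the rule; the second-to-last letter is.
"kevidvowv" has second-to-last letter 'w'. The stems whose second-to-last letter is 'w' (kumiwl → kumiwluv, kolotpowg → kolotpowguv, zahusewl → zahusewluv) add -uv.
The other patterns: stems whose second-to-last letter is 'z' add fa- … -oth around the stem; stems whose second-to-last letter is 'b' or 'l' double the final consonant and add -ovi.
So kevidvowv → kevidvowvuv.

kevidvowvuv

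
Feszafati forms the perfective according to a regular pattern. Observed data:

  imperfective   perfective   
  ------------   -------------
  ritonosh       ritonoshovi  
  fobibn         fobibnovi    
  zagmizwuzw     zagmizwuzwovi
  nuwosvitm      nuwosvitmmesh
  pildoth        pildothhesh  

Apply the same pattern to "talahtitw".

talahtitwwesh

pildoth and ritonosh both end in -h yet inflect differently (pildothhesh, ritonoshovi), so the final letter is not what conditions the rule; the second-to-last letter is.
"talahtitw" has second-to-last letter 't'. The stems whose second-to-last letter is 't' (nuwosvitm → nuwosvitmmesh, pildoth → pildothhesh) double the final consonant and add -esh.
The other pattern: stems whose second-to-last letter is 'b', 's' or 'z' add -ovi.
So talahtitw → talahtitwwesh.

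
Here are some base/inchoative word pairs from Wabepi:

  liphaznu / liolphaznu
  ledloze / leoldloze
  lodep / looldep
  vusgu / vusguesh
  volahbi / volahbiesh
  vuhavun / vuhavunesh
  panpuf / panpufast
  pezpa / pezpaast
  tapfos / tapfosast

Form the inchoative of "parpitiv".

parpitivast

liphaznu and vusgu both end in -u yet inflect differently (liolphaznu, vusguesh), so the final letter is not what conditions the rule; the first letter is.
"parpitiv" begins with p-. The stems beginning with p- (panpuf → panpufast, pezpa → pezpaast) add -ast.
So parpitiv → parpitivast.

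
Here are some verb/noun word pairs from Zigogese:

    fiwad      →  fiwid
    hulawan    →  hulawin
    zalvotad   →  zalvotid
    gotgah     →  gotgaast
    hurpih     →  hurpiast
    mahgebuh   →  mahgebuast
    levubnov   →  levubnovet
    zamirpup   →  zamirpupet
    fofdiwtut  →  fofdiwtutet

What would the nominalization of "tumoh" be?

fiwad and gotgah both have last vowel 'a' yet inflect differently (fiwid, gotgaast), so the last vowel is not what conditions the rule; the final letter is.
"tumoh" ends in -h. The stems ending in -h (gotgah → gotgaast, hurpih → hurpiast, mahgebuh → mahgebuast) drop the final letter and add -ast.
So tumoh → tumoast.

tumoast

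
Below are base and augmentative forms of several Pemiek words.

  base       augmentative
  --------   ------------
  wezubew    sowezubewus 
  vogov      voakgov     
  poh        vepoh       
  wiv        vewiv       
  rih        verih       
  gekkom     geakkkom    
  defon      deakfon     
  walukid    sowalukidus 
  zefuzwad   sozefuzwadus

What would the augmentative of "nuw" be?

venuw

wiv and vogov both end in -v yet inflect differently (vewiv, voakgov), so the final letter is not what conditions the rule; the number of vowels is.
"nuw" has 1 vowel. The stems with 1 vowel (poh → vepoh, rih → verih, wiv → vewiv) add the prefix ve-.
The other patterns: stems with 2 vowels insert -ak- after the first vowel; stems with 3 vowels add so- … -us around the stem.
So nuw → venuw.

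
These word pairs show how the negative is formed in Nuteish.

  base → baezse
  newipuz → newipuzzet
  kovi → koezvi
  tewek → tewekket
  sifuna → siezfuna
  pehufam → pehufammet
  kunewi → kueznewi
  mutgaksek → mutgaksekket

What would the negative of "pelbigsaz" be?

sifuna and pehufam both have last vowel 'a' yet inflect differently (siezfuna, pehufammet), so the last vowel is not what conditions the rule; whether the stem ends in a vowel or a consonant is.
"pelbigsaz" ends in a consonant. The stems ending in a consonant (pehufam → pehufammet, tewek → tewekket, mutgaksek → mutgaksekket) double the final consonant and add -et.
The other pattern: stems ending in a vowel insert -ez- after the first vowel.
So pelbigsaz → pelbigsazzet.

pelbigsazzet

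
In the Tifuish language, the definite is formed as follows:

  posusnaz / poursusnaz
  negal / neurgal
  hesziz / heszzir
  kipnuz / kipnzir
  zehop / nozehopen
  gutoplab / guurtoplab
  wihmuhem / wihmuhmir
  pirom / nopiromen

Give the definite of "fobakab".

fourbakab

posusnaz and kipnuz both end in -z yet inflect differently (poursusnaz, kipnzir), so the final letter is not what conditions the rule; the last vowel is.
"fobakab" has last vowel 'a'. The stems whose last vowel is 'a' (negal → neurgal, posusnaz → poursusnaz, gutoplab → guurtoplab) insert -ur- after the first vowel.
So fobakab → fourbakab.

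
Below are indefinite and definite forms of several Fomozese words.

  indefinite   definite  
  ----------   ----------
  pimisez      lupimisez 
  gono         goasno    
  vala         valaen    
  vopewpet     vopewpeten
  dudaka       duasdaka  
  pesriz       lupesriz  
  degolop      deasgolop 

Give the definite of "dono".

doasno

vala and dudaka both end in -a yet inflect differently (valaen, duasdaka), so the final letter is not what conditions the rule; the first letter is.
"dono" begins with d-. The stems beginning with d- (degolop → deasgolop, dudaka → duasdaka) insert -as- after the first vowel.
So dono → doasno.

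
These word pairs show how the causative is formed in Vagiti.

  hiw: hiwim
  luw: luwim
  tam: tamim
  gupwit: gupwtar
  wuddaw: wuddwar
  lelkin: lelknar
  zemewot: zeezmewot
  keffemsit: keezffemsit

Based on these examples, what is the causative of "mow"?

mowim

hiw and wuddaw both end in -w yet inflect differently (hiwim, wuddwar), so the final letter is not what conditions the rule; the number of vowels is.
"mow" has 1 vowel. The stems with 1 vowel (hiw → hiwim, luw → luwim, tam → tamim) add -im.
The other patterns: stems with 2 vowels delete the last vowel and add -ar; stems with 3 vowels insert -ez- after the first vowel.
So mow → mowim.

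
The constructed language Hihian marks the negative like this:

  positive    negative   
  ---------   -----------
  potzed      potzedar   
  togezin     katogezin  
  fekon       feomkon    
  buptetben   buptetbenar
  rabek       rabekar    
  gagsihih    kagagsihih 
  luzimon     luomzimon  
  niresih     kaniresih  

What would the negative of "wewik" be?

"wewik" has last vowel 'i'. The stems whose last vowel is 'i' (togezin → katogezin, niresih → kaniresih, gagsihih → kagagsihih) add the prefix ka-.
The other patterns: stems whose last vowel is 'e' add -ar; stems whose last vowel is 'o' insert -om- after the first vowel.
So wewik → kawewik.

kawewik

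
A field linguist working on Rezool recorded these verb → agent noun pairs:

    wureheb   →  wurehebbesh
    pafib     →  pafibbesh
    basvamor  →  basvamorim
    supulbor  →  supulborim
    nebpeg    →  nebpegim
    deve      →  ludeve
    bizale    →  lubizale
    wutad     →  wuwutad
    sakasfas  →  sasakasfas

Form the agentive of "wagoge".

wureheb and nebpeg both have last vowel 'e' yet inflect differently (wurehebbesh, nebpegim), so the last vowel is not what conditions the rule; the final letter is.
"wagoge" ends in -e. The stems ending in -e (deve → ludeve, bizale → lubizale) add the prefix lu-.
The other patterns: stems ending in -b double the final consonant and add -esh; stems ending in -g or -r add -im; stems ending in -d or -s repeat the first consonant+vowel as a prefix.
So wagoge → luwagoge.

luwagoge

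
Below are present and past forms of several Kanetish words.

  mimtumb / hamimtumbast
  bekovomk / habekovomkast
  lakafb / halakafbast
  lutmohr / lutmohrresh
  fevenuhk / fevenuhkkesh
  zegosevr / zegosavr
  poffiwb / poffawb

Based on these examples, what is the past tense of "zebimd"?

hazebimdast

bekovomk and fevenuhk both end in -k yet inflect differently (habekovomkast, fevenuhkkesh), so the final letter is not what conditions the rule; the second-to-last letter is.
"zebimd" has second-to-last letter 'm'. The stems whose second-to-last letter is 'm' (mimtumb → hamimtumbast, bekovomk → habekovomkast) add ha- … -ast around the stem.
So zebimd → hazebimdast.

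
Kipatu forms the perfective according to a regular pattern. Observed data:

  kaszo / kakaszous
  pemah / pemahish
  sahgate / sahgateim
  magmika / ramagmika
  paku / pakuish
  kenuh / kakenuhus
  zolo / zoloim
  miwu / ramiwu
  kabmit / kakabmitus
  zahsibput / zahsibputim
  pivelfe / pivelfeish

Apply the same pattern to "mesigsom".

ramesigsom

paku and miwu both end in -u yet inflect differently (pakuish, ramiwu), so the final letter is not what conditions the rule; the first letter is.
"mesigsom" begins with m-. The stems beginning with m- (miwu → ramiwu, magmika → ramagmika) add the prefix ra-.
So mesigsom → ramesigsom.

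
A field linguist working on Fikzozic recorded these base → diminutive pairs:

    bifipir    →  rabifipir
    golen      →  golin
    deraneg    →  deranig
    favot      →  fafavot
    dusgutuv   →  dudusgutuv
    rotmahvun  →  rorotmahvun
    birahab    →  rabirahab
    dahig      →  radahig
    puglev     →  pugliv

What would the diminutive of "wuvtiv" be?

rotmahvun and golen both end in -n yet inflect differently (rorotmahvun, golin), so the final letter is not what conditions the rule; the last vowel is.
"wuvtiv" has last vowel 'i'. The stems whose last vowel is 'i' (dahig → radahig, bifipir → rabifipir) add the prefix ra-.
So wuvtiv → rawuvtiv.

rawuvtiv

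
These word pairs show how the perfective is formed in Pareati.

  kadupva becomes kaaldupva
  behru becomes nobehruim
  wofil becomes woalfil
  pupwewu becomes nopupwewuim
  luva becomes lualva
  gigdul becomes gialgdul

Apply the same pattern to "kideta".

behru and gigdul both have last vowel 'u' yet inflect differently (nobehruim, gialgdul), so the last vowel is not what conditions the rule; the final letter is.
"kideta" ends in -a. The stems ending in -a (luva → lualva, kadupva → kaaldupva) insert -al- after the first vowel.
The other pattern: stems ending in -u add no- … -im around the stem.
So kideta → kialdeta.

kialdeta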